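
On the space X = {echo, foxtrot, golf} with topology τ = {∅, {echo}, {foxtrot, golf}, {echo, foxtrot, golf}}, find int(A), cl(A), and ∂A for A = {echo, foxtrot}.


int(A) = {echo}, cl(A) = {echo, foxtrot, golf}, ∂A = {foxtrot, golf}.

Closed sets in (X, τ) are complements of opens:
  closed(X, τ) = {∅, {echo}, {foxtrot, golf}, {echo, foxtrot, golf}}.
int(A) = ⋃ {U ∈ τ : U ⊆ A}. Opens contained in A: ∅, {echo}.
Taking the union of these: int(A) = {echo}.
cl(A) = ⋂ {C closed : A ⊆ C}. Closed sets containing A: {echo, foxtrot, golf}.
Intersecting these: cl(A) = {echo, foxtrot, golf}.
∂A = cl(A) ∖ int(A) = {echo, foxtrot, golf} ∖ {echo} = {foxtrot, golf}.


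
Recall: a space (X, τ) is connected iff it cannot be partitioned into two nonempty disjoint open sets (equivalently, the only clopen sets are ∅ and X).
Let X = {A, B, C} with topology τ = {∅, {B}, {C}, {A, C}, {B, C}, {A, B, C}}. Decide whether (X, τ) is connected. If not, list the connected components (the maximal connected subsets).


(X, τ) is disconnected; components = [{B}, {A, C}].

Find clopen sets (U ∈ τ with X ∖ U ∈ τ):
  U = ∅, X ∖ U = {A, B, C} — both open, so U is clopen.
  U = {B}, X ∖ U = {A, C} — both open, so U is clopen.
  U = {A, C}, X ∖ U = {B} — both open, so U is clopen.
  U = {A, B, C}, X ∖ U = ∅ — both open, so U is clopen.
Nontrivial clopen(s) exist: e.g. {B}. So (X, τ) is disconnected.
Compute connected components by grouping points that agree on all clopens:
  component: {B}
  component: {A, C}


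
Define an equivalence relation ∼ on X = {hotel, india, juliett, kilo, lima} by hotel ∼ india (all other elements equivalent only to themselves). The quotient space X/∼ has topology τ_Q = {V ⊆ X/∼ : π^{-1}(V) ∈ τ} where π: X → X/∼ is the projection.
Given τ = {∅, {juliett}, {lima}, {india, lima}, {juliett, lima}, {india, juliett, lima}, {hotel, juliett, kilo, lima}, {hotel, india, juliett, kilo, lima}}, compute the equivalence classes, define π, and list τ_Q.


X/∼ = {[hotel=india], [juliett], [kilo], [lima]}; |τ_Q| = 5.

Equivalence classes: [hotel=india], [juliett], [kilo], [lima].
Quotient map π: X → X/∼ sends hotel ↦ [hotel=india], india ↦ [hotel=india], juliett ↦ [juliett], kilo ↦ [kilo], lima ↦ [lima].
For each subset V ⊆ X/∼, compute π^{-1}(V) ⊆ X and check whether π^{-1}(V) ∈ τ. V is open in τ_Q iff π^{-1}(V) ∈ τ.
  V = {}: π^{-1}(V) = ∅ ∈ τ ✓.
  V = {[hotel=india]}: π^{-1}(V) = {hotel, india} ∉ τ ✗.
  V = {[juliett]}: π^{-1}(V) = {juliett} ∈ τ ✓.
  V = {[hotel=india], [juliett]}: π^{-1}(V) = {hotel, india, juliett} ∉ τ ✗.
  V = {[kilo]}: π^{-1}(V) = {kilo} ∉ τ ✗.
  V = {[hotel=india], [kilo]}: π^{-1}(V) = {hotel, india, kilo} ∉ τ ✗.
  V = {[juliett], [kilo]}: π^{-1}(V) = {juliett, kilo} ∉ τ ✗.
  V = {[hotel=india], [juliett], [kilo]}: π^{-1}(V) = {hotel, india, juliett, kilo} ∉ τ ✗.
  V = {[lima]}: π^{-1}(V) = {lima} ∈ τ ✓.
  V = {[hotel=india], [lima]}: π^{-1}(V) = {hotel, india, lima} ∉ τ ✗.
  V = {[juliett], [lima]}: π^{-1}(V) = {juliett, lima} ∈ τ ✓.
  V = {[hotel=india], [juliett], [lima]}: π^{-1}(V) = {hotel, india, juliett, lima} ∉ τ ✗.
  V = {[kilo], [lima]}: π^{-1}(V) = {kilo, lima} ∉ τ ✗.
  V = {[hotel=india], [kilo], [lima]}: π^{-1}(V) = {hotel, india, kilo, lima} ∉ τ ✗.
  V = {[juliett], [kilo], [lima]}: π^{-1}(V) = {juliett, kilo, lima} ∉ τ ✗.
  V = {[hotel=india], [juliett], [kilo], [lima]}: π^{-1}(V) = {hotel, india, juliett, kilo, lima} ∈ τ ✓.
Open sets in the quotient: τ_Q = {{}, {[juliett]}, {[lima]}, {[juliett], [lima]}, {[hotel=india], [juliett], [kilo], [lima]}} (5 elements).


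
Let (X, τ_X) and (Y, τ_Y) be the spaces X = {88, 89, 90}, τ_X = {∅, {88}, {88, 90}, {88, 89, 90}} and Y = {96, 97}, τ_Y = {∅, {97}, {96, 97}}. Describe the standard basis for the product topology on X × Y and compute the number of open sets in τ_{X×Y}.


Basis B = {∅ × ∅, {88} × {97}, {88} × {96, 97}, {88, 90} × {97}, {88, 89, 90} × {97}, {88, 90} × {96, 97}, {88, 89, 90} × {96, 97}}; |τ_{X×Y}| = 10.

Enumerate products U × V with U ∈ τ_X, V ∈ τ_Y (deduplicated):
  ∅ × ∅ = {} (∅)
  {88} × {97} = {(88,97)}
  {88} × {96, 97} = {(88,96), (88,97)}
  {88, 90} × {97} = {(88,97), (90,97)}
  {88, 89, 90} × {97} = {(88,97), (89,97), (90,97)}
  {88, 90} × {96, 97} = {(88,96), (88,97), (90,96), (90,97)}
  {88, 89, 90} × {96, 97} = {(88,96), (88,97), (89,96), (89,97), (90,96), (90,97)}
These 7 distinct sets form the basis B.
Close under arbitrary unions to get τ_{X×Y}; counting gives |τ_{X×Y}| = 10.


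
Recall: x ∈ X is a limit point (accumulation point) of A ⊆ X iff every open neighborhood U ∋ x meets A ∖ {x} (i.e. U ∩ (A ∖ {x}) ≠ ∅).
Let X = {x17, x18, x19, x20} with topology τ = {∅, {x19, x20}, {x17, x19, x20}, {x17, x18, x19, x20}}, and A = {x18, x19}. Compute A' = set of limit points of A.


A' = {x17, x18, x20}

For each x ∈ X, list the open sets U ∈ τ with x ∈ U, then check whether U ∩ (A ∖ {x}) ≠ ∅ for every such U.
  x = x17: opens ∋ x are {x17, x19, x20}, {x17, x18, x19, x20}; each meets A ∖ {x17}, so x IS a limit point.
  x = x18: opens ∋ x are {x17, x18, x19, x20}; each meets A ∖ {x18}, so x IS a limit point.
  x = x19: open {x19, x20} ∋ x has {x19, x20} ∩ (A ∖ {x19}) = ∅, so x is NOT a limit point.
  x = x20: opens ∋ x are {x19, x20}, {x17, x19, x20}, {x17, x18, x19, x20}; each meets A ∖ {x20}, so x IS a limit point.
Collecting: A' = {x17, x18, x20}.


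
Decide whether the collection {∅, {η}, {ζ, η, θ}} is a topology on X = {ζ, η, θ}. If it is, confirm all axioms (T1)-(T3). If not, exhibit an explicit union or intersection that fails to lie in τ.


τ IS a topology on X.

Axiom (T1): ∅ ∈ τ? Yes; X ∈ τ? Yes.
Axiom (T2/T3): check pairwise unions and intersections of members of τ.
All pairwise intersections and unions checked — each lies in τ. Therefore τ satisfies (T1), (T2), (T3): it IS a topology on X.


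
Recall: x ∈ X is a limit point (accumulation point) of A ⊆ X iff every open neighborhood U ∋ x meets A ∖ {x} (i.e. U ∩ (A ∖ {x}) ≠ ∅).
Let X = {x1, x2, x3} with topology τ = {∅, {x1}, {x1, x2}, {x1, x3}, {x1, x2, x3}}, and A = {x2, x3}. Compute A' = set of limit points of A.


A' = ∅

For each x ∈ X, list the open sets U ∈ τ with x ∈ U, then check whether U ∩ (A ∖ {x}) ≠ ∅ for every such U.
  x = x1: open {x1} ∋ x has {x1} ∩ (A ∖ {x1}) = ∅, so x is NOT a limit point.
  x = x2: open {x1, x2} ∋ x has {x1, x2} ∩ (A ∖ {x2}) = ∅, so x is NOT a limit point.
  x = x3: open {x1, x3} ∋ x has {x1, x3} ∩ (A ∖ {x3}) = ∅, so x is NOT a limit point.
Collecting: A' = ∅.


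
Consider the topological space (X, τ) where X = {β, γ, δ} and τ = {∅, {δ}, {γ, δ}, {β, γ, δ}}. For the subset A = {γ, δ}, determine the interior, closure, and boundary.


int(A) = {γ, δ}, cl(A) = {β, γ, δ}, ∂A = {β}.

Closed sets in (X, τ) are complements of opens:
  closed(X, τ) = {∅, {β}, {β, γ}, {β, γ, δ}}.
int(A) = ⋃ {U ∈ τ : U ⊆ A}. Opens contained in A: ∅, {δ}, {γ, δ}.
Taking the union of these: int(A) = {γ, δ}.
cl(A) = ⋂ {C closed : A ⊆ C}. Closed sets containing A: {β, γ, δ}.
Intersecting these: cl(A) = {β, γ, δ}.
∂A = cl(A) ∖ int(A) = {β, γ, δ} ∖ {γ, δ} = {β}.


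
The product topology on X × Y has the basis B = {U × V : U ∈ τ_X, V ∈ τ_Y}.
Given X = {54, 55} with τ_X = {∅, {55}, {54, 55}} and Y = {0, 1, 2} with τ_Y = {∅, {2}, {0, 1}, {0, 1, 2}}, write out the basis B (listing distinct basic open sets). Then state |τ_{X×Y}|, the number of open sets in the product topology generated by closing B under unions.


Basis B = {∅ × ∅, {55} × {2}, {54, 55} × {2}, {55} × {0, 1}, {55} × {0, 1, 2}, {54, 55} × {0, 1}, {54, 55} × {0, 1, 2}}; |τ_{X×Y}| = 9.

Enumerate products U × V with U ∈ τ_X, V ∈ τ_Y (deduplicated):
  ∅ × ∅ = {} (∅)
  {55} × {2} = {(55,2)}
  {54, 55} × {2} = {(54,2), (55,2)}
  {55} × {0, 1} = {(55,0), (55,1)}
  {55} × {0, 1, 2} = {(55,0), (55,1), (55,2)}
  {54, 55} × {0, 1} = {(54,0), (54,1), (55,0), (55,1)}
  {54, 55} × {0, 1, 2} = {(54,0), (54,1), (54,2), (55,0), (55,1), (55,2)}
These 7 distinct sets form the basis B.
Close under arbitrary unions to get τ_{X×Y}; counting gives |τ_{X×Y}| = 9.


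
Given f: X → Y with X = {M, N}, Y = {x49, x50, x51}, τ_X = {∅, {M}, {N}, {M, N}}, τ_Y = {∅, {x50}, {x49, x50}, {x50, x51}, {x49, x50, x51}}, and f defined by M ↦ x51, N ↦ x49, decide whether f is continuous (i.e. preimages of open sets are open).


f IS continuous.

Compute f^{-1}(U) for each U ∈ τ_Y:
  U = ∅: f^{-1}(U) = ∅ ∈ τ_X ✓.
  U = {x50}: f^{-1}(U) = ∅ ∈ τ_X ✓.
  U = {x49, x50}: f^{-1}(U) = {N} ∈ τ_X ✓.
  U = {x50, x51}: f^{-1}(U) = {M} ∈ τ_X ✓.
  U = {x49, x50, x51}: f^{-1}(U) = {M, N} ∈ τ_X ✓.
Every preimage lies in τ_X, so f IS continuous.


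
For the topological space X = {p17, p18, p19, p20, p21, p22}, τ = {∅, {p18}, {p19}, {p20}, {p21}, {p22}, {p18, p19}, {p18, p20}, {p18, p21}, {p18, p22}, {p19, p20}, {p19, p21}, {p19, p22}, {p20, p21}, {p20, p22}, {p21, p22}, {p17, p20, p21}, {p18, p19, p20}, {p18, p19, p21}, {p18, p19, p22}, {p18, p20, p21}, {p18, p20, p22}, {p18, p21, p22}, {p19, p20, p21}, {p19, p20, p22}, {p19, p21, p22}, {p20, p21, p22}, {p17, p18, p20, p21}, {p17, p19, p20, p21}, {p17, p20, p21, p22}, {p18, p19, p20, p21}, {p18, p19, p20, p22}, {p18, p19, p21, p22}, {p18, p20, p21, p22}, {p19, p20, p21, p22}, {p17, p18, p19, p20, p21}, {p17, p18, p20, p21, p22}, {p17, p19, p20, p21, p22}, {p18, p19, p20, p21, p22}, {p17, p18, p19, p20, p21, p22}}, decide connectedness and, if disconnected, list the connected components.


(X, τ) is disconnected; components = [{p18}, {p19}, {p22}, {p17, p20, p21}].

Find clopen sets (U ∈ τ with X ∖ U ∈ τ):
  U = ∅, X ∖ U = {p17, p18, p19, p20, p21, p22} — both open, so U is clopen.
  U = {p18}, X ∖ U = {p17, p19, p20, p21, p22} — both open, so U is clopen.
  U = {p19}, X ∖ U = {p17, p18, p20, p21, p22} — both open, so U is clopen.
  U = {p22}, X ∖ U = {p17, p18, p19, p20, p21} — both open, so U is clopen.
  U = {p18, p19}, X ∖ U = {p17, p20, p21, p22} — both open, so U is clopen.
  U = {p18, p22}, X ∖ U = {p17, p19, p20, p21} — both open, so U is clopen.
  U = {p19, p22}, X ∖ U = {p17, p18, p20, p21} — both open, so U is clopen.
  U = {p17, p20, p21}, X ∖ U = {p18, p19, p22} — both open, so U is clopen.
  U = {p18, p19, p22}, X ∖ U = {p17, p20, p21} — both open, so U is clopen.
  U = {p17, p18, p20, p21}, X ∖ U = {p19, p22} — both open, so U is clopen.
  U = {p17, p19, p20, p21}, X ∖ U = {p18, p22} — both open, so U is clopen.
  U = {p17, p20, p21, p22}, X ∖ U = {p18, p19} — both open, so U is clopen.
  U = {p17, p18, p19, p20, p21}, X ∖ U = {p22} — both open, so U is clopen.
  U = {p17, p18, p20, p21, p22}, X ∖ U = {p19} — both open, so U is clopen.
  U = {p17, p19, p20, p21, p22}, X ∖ U = {p18} — both open, so U is clopen.
  U = {p17, p18, p19, p20, p21, p22}, X ∖ U = ∅ — both open, so U is clopen.
Nontrivial clopen(s) exist: e.g. {p18, p22}. So (X, τ) is disconnected.
Compute connected components by grouping points that agree on all clopens:
  component: {p18}
  component: {p19}
  component: {p22}
  component: {p17, p20, p21}


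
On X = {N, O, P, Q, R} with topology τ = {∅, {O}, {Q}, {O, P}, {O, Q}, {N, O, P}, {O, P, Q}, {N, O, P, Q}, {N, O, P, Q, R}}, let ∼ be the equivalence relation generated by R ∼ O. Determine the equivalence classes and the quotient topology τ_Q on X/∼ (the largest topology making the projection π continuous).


X/∼ = {[N], [O=R], [P], [Q]}; |τ_Q| = 3.

Equivalence classes: [N], [O=R], [P], [Q].
Quotient map π: X → X/∼ sends N ↦ [N], O ↦ [O=R], P ↦ [P], Q ↦ [Q], R ↦ [O=R].
For each subset V ⊆ X/∼, compute π^{-1}(V) ⊆ X and check whether π^{-1}(V) ∈ τ. V is open in τ_Q iff π^{-1}(V) ∈ τ.
  V = {}: π^{-1}(V) = ∅ ∈ τ ✓.
  V = {[N]}: π^{-1}(V) = {N} ∉ τ ✗.
  V = {[O=R]}: π^{-1}(V) = {O, R} ∉ τ ✗.
  V = {[N], [O=R]}: π^{-1}(V) = {N, O, R} ∉ τ ✗.
  V = {[P]}: π^{-1}(V) = {P} ∉ τ ✗.
  V = {[N], [P]}: π^{-1}(V) = {N, P} ∉ τ ✗.
  V = {[O=R], [P]}: π^{-1}(V) = {O, P, R} ∉ τ ✗.
  V = {[N], [O=R], [P]}: π^{-1}(V) = {N, O, P, R} ∉ τ ✗.
  V = {[Q]}: π^{-1}(V) = {Q} ∈ τ ✓.
  V = {[N], [Q]}: π^{-1}(V) = {N, Q} ∉ τ ✗.
  V = {[O=R], [Q]}: π^{-1}(V) = {O, Q, R} ∉ τ ✗.
  V = {[N], [O=R], [Q]}: π^{-1}(V) = {N, O, Q, R} ∉ τ ✗.
  V = {[P], [Q]}: π^{-1}(V) = {P, Q} ∉ τ ✗.
  V = {[N], [P], [Q]}: π^{-1}(V) = {N, P, Q} ∉ τ ✗.
  V = {[O=R], [P], [Q]}: π^{-1}(V) = {O, P, Q, R} ∉ τ ✗.
  V = {[N], [O=R], [P], [Q]}: π^{-1}(V) = {N, O, P, Q, R} ∈ τ ✓.
Open sets in the quotient: τ_Q = {{}, {[Q]}, {[N], [O=R], [P], [Q]}} (3 elements).


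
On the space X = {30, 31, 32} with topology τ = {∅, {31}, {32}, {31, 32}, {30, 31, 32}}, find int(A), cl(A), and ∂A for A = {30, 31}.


int(A) = {31}, cl(A) = {30, 31}, ∂A = {30}.

Closed sets in (X, τ) are complements of opens:
  closed(X, τ) = {∅, {30}, {30, 31}, {30, 32}, {30, 31, 32}}.
int(A) = ⋃ {U ∈ τ : U ⊆ A}. Opens contained in A: ∅, {31}.
Taking the union of these: int(A) = {31}.
cl(A) = ⋂ {C closed : A ⊆ C}. Closed sets containing A: {30, 31}, {30, 31, 32}.
Intersecting these: cl(A) = {30, 31}.
∂A = cl(A) ∖ int(A) = {30, 31} ∖ {31} = {30}.


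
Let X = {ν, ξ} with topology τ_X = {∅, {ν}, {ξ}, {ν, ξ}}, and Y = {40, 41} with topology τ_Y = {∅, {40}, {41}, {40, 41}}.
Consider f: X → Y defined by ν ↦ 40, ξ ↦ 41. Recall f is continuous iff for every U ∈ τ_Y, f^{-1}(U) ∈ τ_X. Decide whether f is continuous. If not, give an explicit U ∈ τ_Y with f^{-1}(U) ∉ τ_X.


f IS continuous.

Compute f^{-1}(U) for each U ∈ τ_Y:
  U = ∅: f^{-1}(U) = ∅ ∈ τ_X ✓.
  U = {40}: f^{-1}(U) = {ν} ∈ τ_X ✓.
  U = {41}: f^{-1}(U) = {ξ} ∈ τ_X ✓.
  U = {40, 41}: f^{-1}(U) = {ν, ξ} ∈ τ_X ✓.
Every preimage lies in τ_X, so f IS continuous.


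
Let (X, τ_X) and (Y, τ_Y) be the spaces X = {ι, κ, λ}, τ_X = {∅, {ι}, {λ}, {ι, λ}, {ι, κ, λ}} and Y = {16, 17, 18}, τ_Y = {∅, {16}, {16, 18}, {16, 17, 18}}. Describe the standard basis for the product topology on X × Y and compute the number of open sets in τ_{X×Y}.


Basis B = {∅ × ∅, {ι} × {16}, {λ} × {16}, {ι} × {16, 18}, {ι, λ} × {16}, {λ} × {16, 18}, {ι} × {16, 17, 18}, {ι, κ, λ} × {16}, {λ} × {16, 17, 18}, {ι, λ} × {16, 18}, {ι, λ} × {16, 17, 18}, {ι, κ, λ} × {16, 18}, {ι, κ, λ} × {16, 17, 18}}; |τ_{X×Y}| = 30.

Enumerate products U × V with U ∈ τ_X, V ∈ τ_Y (deduplicated):
  ∅ × ∅ = {} (∅)
  {ι} × {16} = {(ι,16)}
  {λ} × {16} = {(λ,16)}
  {ι} × {16, 18} = {(ι,16), (ι,18)}
  {ι, λ} × {16} = {(ι,16), (λ,16)}
  {λ} × {16, 18} = {(λ,16), (λ,18)}
  {ι} × {16, 17, 18} = {(ι,16), (ι,17), (ι,18)}
  {ι, κ, λ} × {16} = {(ι,16), (κ,16), (λ,16)}
  {λ} × {16, 17, 18} = {(λ,16), (λ,17), (λ,18)}
  {ι, λ} × {16, 18} = {(ι,16), (ι,18), (λ,16), (λ,18)}
  {ι, λ} × {16, 17, 18} = {(ι,16), (ι,17), (ι,18), (λ,16), (λ,17), (λ,18)}
  {ι, κ, λ} × {16, 18} = {(ι,16), (ι,18), (κ,16), (κ,18), (λ,16), (λ,18)}
  {ι, κ, λ} × {16, 17, 18} = {(ι,16), (ι,17), (ι,18), (κ,16), (κ,17), (κ,18), (λ,16), (λ,17), (λ,18)}
These 13 distinct sets form the basis B.
Close under arbitrary unions to get τ_{X×Y}; counting gives |τ_{X×Y}| = 30.


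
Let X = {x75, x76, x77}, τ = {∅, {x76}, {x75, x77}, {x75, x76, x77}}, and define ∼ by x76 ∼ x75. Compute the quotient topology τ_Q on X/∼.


X/∼ = {[x75=x76], [x77]}; |τ_Q| = 2.

Equivalence classes: [x75=x76], [x77].
Quotient map π: X → X/∼ sends x75 ↦ [x75=x76], x76 ↦ [x75=x76], x77 ↦ [x77].
For each subset V ⊆ X/∼, compute π^{-1}(V) ⊆ X and check whether π^{-1}(V) ∈ τ. V is open in τ_Q iff π^{-1}(V) ∈ τ.
  V = {}: π^{-1}(V) = ∅ ∈ τ ✓.
  V = {[x75=x76]}: π^{-1}(V) = {x75, x76} ∉ τ ✗.
  V = {[x77]}: π^{-1}(V) = {x77} ∉ τ ✗.
  V = {[x75=x76], [x77]}: π^{-1}(V) = {x75, x76, x77} ∈ τ ✓.
Open sets in the quotient: τ_Q = {{}, {[x75=x76], [x77]}} (2 elements).


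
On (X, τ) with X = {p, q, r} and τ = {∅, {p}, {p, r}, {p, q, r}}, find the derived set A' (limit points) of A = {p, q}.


A' = {q, r}

For each x ∈ X, list the open sets U ∈ τ with x ∈ U, then check whether U ∩ (A ∖ {x}) ≠ ∅ for every such U.
  x = p: open {p} ∋ x has {p} ∩ (A ∖ {p}) = ∅, so x is NOT a limit point.
  x = q: opens ∋ x are {p, q, r}; each meets A ∖ {q}, so x IS a limit point.
  x = r: opens ∋ x are {p, r}, {p, q, r}; each meets A ∖ {r}, so x IS a limit point.
Collecting: A' = {q, r}.


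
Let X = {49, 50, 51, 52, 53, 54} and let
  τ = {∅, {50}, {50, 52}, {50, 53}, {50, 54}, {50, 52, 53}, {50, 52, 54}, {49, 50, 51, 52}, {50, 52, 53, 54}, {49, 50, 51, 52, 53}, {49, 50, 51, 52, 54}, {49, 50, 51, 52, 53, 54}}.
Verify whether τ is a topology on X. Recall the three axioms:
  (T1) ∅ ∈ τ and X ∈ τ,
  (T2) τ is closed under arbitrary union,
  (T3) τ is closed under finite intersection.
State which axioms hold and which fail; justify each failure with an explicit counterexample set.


τ is NOT a topology on X.

Axiom (T1): ∅ ∈ τ? Yes; X ∈ τ? Yes.
Axiom (T2/T3): check pairwise unions and intersections of members of τ.
Counterexample for (T2): {50, 53} ∪ {50, 54} = {50, 53, 54} ∉ τ. Therefore τ is NOT a topology.


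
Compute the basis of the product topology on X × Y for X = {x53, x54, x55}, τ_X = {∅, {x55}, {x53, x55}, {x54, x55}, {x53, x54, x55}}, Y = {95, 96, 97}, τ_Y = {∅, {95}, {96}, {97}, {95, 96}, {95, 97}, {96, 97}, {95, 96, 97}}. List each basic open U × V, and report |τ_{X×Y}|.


Basis B = {∅ × ∅, {x55} × {95}, {x55} × {96}, {x55} × {97}, {x53, x55} × {95}, {x53, x55} × {96}, {x53, x55} × {97}, {x54, x55} × {95}, {x54, x55} × {96}, {x54, x55} × {97}, {x55} × {95, 96}, {x55} × {95, 97}, {x55} × {96, 97}, {x53, x54, x55} × {95}, {x53, x54, x55} × {96}, {x53, x54, x55} × {97}, {x55} × {95, 96, 97}, {x53, x55} × {95, 96}, {x53, x55} × {95, 97}, {x53, x55} × {96, 97}, {x54, x55} × {95, 96}, {x54, x55} × {95, 97}, {x54, x55} × {96, 97}, {x53, x55} × {95, 96, 97}, {x53, x54, x55} × {95, 96}, {x53, x54, x55} × {95, 97}, {x53, x54, x55} × {96, 97}, {x54, x55} × {95, 96, 97}, {x53, x54, x55} × {95, 96, 97}}; |τ_{X×Y}| = 125.

Enumerate products U × V with U ∈ τ_X, V ∈ τ_Y (deduplicated):
  ∅ × ∅ = {} (∅)
  {x55} × {95} = {(x55,95)}
  {x55} × {96} = {(x55,96)}
  {x55} × {97} = {(x55,97)}
  {x53, x55} × {95} = {(x53,95), (x55,95)}
  {x53, x55} × {96} = {(x53,96), (x55,96)}
  {x53, x55} × {97} = {(x53,97), (x55,97)}
  {x54, x55} × {95} = {(x54,95), (x55,95)}
  {x54, x55} × {96} = {(x54,96), (x55,96)}
  {x54, x55} × {97} = {(x54,97), (x55,97)}
  {x55} × {95, 96} = {(x55,95), (x55,96)}
  {x55} × {95, 97} = {(x55,95), (x55,97)}
  {x55} × {96, 97} = {(x55,96), (x55,97)}
  {x53, x54, x55} × {95} = {(x53,95), (x54,95), (x55,95)}
  {x53, x54, x55} × {96} = {(x53,96), (x54,96), (x55,96)}
  {x53, x54, x55} × {97} = {(x53,97), (x54,97), (x55,97)}
  {x55} × {95, 96, 97} = {(x55,95), (x55,96), (x55,97)}
  {x53, x55} × {95, 96} = {(x53,95), (x53,96), (x55,95), (x55,96)}
  {x53, x55} × {95, 97} = {(x53,95), (x53,97), (x55,95), (x55,97)}
  {x53, x55} × {96, 97} = {(x53,96), (x53,97), (x55,96), (x55,97)}
  {x54, x55} × {95, 96} = {(x54,95), (x54,96), (x55,95), (x55,96)}
  {x54, x55} × {95, 97} = {(x54,95), (x54,97), (x55,95), (x55,97)}
  {x54, x55} × {96, 97} = {(x54,96), (x54,97), (x55,96), (x55,97)}
  {x53, x55} × {95, 96, 97} = {(x53,95), (x53,96), (x53,97), (x55,95), (x55,96), (x55,97)}
  {x53, x54, x55} × {95, 96} = {(x53,95), (x53,96), (x54,95), (x54,96), (x55,95), (x55,96)}
  {x53, x54, x55} × {95, 97} = {(x53,95), (x53,97), (x54,95), (x54,97), (x55,95), (x55,97)}
  {x53, x54, x55} × {96, 97} = {(x53,96), (x53,97), (x54,96), (x54,97), (x55,96), (x55,97)}
  {x54, x55} × {95, 96, 97} = {(x54,95), (x54,96), (x54,97), (x55,95), (x55,96), (x55,97)}
  {x53, x54, x55} × {95, 96, 97} = {(x53,95), (x53,96), (x53,97), (x54,95), (x54,96), (x54,97), (x55,95), (x55,96), (x55,97)}
These 29 distinct sets form the basis B.
Close under arbitrary unions to get τ_{X×Y}; counting gives |τ_{X×Y}| = 125.


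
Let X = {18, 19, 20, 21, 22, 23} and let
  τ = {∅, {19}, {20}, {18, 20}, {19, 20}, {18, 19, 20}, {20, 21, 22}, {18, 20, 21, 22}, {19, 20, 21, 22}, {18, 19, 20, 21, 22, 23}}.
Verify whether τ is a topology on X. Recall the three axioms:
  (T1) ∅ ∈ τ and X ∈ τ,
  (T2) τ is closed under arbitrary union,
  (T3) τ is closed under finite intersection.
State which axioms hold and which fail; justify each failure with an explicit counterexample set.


τ is NOT a topology on X.

Axiom (T1): ∅ ∈ τ? Yes; X ∈ τ? Yes.
Axiom (T2/T3): check pairwise unions and intersections of members of τ.
Counterexample for (T2): {19} ∪ {18, 20, 21, 22} = {18, 19, 20, 21, 22} ∉ τ. Therefore τ is NOT a topology.


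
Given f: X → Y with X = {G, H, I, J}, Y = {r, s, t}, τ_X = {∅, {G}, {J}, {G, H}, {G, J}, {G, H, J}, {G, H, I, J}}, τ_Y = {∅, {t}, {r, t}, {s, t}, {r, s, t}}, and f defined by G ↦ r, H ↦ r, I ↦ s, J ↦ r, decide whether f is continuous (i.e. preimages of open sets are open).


f is NOT continuous.

Compute f^{-1}(U) for each U ∈ τ_Y:
  U = ∅: f^{-1}(U) = ∅ ∈ τ_X ✓.
  U = {t}: f^{-1}(U) = ∅ ∈ τ_X ✓.
  U = {r, t}: f^{-1}(U) = {G, H, J} ∈ τ_X ✓.
  U = {s, t}: f^{-1}(U) = {I} ∉ τ_X ✗.
  U = {r, s, t}: f^{-1}(U) = {G, H, I, J} ∈ τ_X ✓.
Found U = {s, t} with f^{-1}(U) = {I} not in τ_X. Therefore f is NOT continuous.


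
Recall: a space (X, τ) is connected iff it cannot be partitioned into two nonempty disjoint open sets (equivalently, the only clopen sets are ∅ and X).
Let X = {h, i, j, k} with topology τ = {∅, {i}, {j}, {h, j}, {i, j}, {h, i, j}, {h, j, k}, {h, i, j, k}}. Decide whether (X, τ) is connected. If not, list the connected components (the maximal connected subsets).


(X, τ) is disconnected; components = [{i}, {h, j, k}].

Find clopen sets (U ∈ τ with X ∖ U ∈ τ):
  U = ∅, X ∖ U = {h, i, j, k} — both open, so U is clopen.
  U = {i}, X ∖ U = {h, j, k} — both open, so U is clopen.
  U = {h, j, k}, X ∖ U = {i} — both open, so U is clopen.
  U = {h, i, j, k}, X ∖ U = ∅ — both open, so U is clopen.
Nontrivial clopen(s) exist: e.g. {i}. So (X, τ) is disconnected.
Compute connected components by grouping points that agree on all clopens:
  component: {i}
  component: {h, j, k}


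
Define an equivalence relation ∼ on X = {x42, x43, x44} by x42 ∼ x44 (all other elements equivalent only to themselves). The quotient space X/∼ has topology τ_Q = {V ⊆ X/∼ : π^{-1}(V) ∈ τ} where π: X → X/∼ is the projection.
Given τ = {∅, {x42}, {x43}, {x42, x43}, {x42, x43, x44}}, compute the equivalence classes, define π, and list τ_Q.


X/∼ = {[x42=x44], [x43]}; |τ_Q| = 3.

Equivalence classes: [x42=x44], [x43].
Quotient map π: X → X/∼ sends x42 ↦ [x42=x44], x43 ↦ [x43], x44 ↦ [x42=x44].
For each subset V ⊆ X/∼, compute π^{-1}(V) ⊆ X and check whether π^{-1}(V) ∈ τ. V is open in τ_Q iff π^{-1}(V) ∈ τ.
  V = {}: π^{-1}(V) = ∅ ∈ τ ✓.
  V = {[x42=x44]}: π^{-1}(V) = {x42, x44} ∉ τ ✗.
  V = {[x43]}: π^{-1}(V) = {x43} ∈ τ ✓.
  V = {[x42=x44], [x43]}: π^{-1}(V) = {x42, x43, x44} ∈ τ ✓.
Open sets in the quotient: τ_Q = {{}, {[x43]}, {[x42=x44], [x43]}} (3 elements).


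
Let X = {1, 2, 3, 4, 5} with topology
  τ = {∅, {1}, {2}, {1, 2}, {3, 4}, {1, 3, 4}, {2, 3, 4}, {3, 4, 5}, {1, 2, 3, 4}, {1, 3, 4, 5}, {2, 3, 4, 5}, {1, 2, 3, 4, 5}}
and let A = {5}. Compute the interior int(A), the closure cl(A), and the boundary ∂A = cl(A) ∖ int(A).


int(A) = ∅, cl(A) = {5}, ∂A = {5}.

Closed sets in (X, τ) are complements of opens:
  closed(X, τ) = {∅, {1}, {2}, {5}, {1, 2}, {1, 5}, {2, 5}, {1, 2, 5}, {3, 4, 5}, {1, 3, 4, 5}, {2, 3, 4, 5}, {1, 2, 3, 4, 5}}.
int(A) = ⋃ {U ∈ τ : U ⊆ A}. Opens contained in A: ∅.
Taking the union of these: int(A) = ∅.
cl(A) = ⋂ {C closed : A ⊆ C}. Closed sets containing A: {5}, {1, 5}, {2, 5}, {1, 2, 5}, {3, 4, 5}, {1, 3, 4, 5}, {2, 3, 4, 5}, {1, 2, 3, 4, 5}.
Intersecting these: cl(A) = {5}.
∂A = cl(A) ∖ int(A) = {5} ∖ ∅ = {5}.


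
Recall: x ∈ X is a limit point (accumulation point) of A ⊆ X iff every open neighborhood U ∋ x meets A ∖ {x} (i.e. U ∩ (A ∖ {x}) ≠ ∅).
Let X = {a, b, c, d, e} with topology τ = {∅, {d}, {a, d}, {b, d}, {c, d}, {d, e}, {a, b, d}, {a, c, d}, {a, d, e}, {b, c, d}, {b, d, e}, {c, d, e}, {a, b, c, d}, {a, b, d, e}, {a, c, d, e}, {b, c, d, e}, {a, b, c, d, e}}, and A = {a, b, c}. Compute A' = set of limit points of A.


A' = ∅

For each x ∈ X, list the open sets U ∈ τ with x ∈ U, then check whether U ∩ (A ∖ {x}) ≠ ∅ for every such U.
  x = a: open {a, d} ∋ x has {a, d} ∩ (A ∖ {a}) = ∅, so x is NOT a limit point.
  x = b: open {b, d} ∋ x has {b, d} ∩ (A ∖ {b}) = ∅, so x is NOT a limit point.
  x = c: open {c, d} ∋ x has {c, d} ∩ (A ∖ {c}) = ∅, so x is NOT a limit point.
  x = d: open {d} ∋ x has {d} ∩ (A ∖ {d}) = ∅, so x is NOT a limit point.
  x = e: open {d, e} ∋ x has {d, e} ∩ (A ∖ {e}) = ∅, so x is NOT a limit point.
Collecting: A' = ∅.


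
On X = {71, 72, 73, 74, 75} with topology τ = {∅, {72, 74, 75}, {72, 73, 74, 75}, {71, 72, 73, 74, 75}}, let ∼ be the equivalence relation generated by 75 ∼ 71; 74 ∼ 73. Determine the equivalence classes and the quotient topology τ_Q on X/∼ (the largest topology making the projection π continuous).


X/∼ = {[71=75], [72], [73=74]}; |τ_Q| = 2.

Equivalence classes: [71=75], [72], [73=74].
Quotient map π: X → X/∼ sends 71 ↦ [71=75], 72 ↦ [72], 73 ↦ [73=74], 74 ↦ [73=74], 75 ↦ [71=75].
For each subset V ⊆ X/∼, compute π^{-1}(V) ⊆ X and check whether π^{-1}(V) ∈ τ. V is open in τ_Q iff π^{-1}(V) ∈ τ.
  V = {}: π^{-1}(V) = ∅ ∈ τ ✓.
  V = {[71=75]}: π^{-1}(V) = {71, 75} ∉ τ ✗.
  V = {[72]}: π^{-1}(V) = {72} ∉ τ ✗.
  V = {[71=75], [72]}: π^{-1}(V) = {71, 72, 75} ∉ τ ✗.
  V = {[73=74]}: π^{-1}(V) = {73, 74} ∉ τ ✗.
  V = {[71=75], [73=74]}: π^{-1}(V) = {71, 73, 74, 75} ∉ τ ✗.
  V = {[72], [73=74]}: π^{-1}(V) = {72, 73, 74} ∉ τ ✗.
  V = {[71=75], [72], [73=74]}: π^{-1}(V) = {71, 72, 73, 74, 75} ∈ τ ✓.
Open sets in the quotient: τ_Q = {{}, {[71=75], [72], [73=74]}} (2 elements).


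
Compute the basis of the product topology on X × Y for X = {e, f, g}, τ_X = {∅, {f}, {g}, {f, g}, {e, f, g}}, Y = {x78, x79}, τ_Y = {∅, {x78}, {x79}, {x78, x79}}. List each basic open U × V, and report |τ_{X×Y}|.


Basis B = {∅ × ∅, {f} × {x78}, {f} × {x79}, {g} × {x78}, {g} × {x79}, {f} × {x78, x79}, {f, g} × {x78}, {f, g} × {x79}, {g} × {x78, x79}, {e, f, g} × {x78}, {e, f, g} × {x79}, {f, g} × {x78, x79}, {e, f, g} × {x78, x79}}; |τ_{X×Y}| = 25.

Enumerate products U × V with U ∈ τ_X, V ∈ τ_Y (deduplicated):
  ∅ × ∅ = {} (∅)
  {f} × {x78} = {(f,x78)}
  {f} × {x79} = {(f,x79)}
  {g} × {x78} = {(g,x78)}
  {g} × {x79} = {(g,x79)}
  {f} × {x78, x79} = {(f,x78), (f,x79)}
  {f, g} × {x78} = {(f,x78), (g,x78)}
  {f, g} × {x79} = {(f,x79), (g,x79)}
  {g} × {x78, x79} = {(g,x78), (g,x79)}
  {e, f, g} × {x78} = {(e,x78), (f,x78), (g,x78)}
  {e, f, g} × {x79} = {(e,x79), (f,x79), (g,x79)}
  {f, g} × {x78, x79} = {(f,x78), (f,x79), (g,x78), (g,x79)}
  {e, f, g} × {x78, x79} = {(e,x78), (e,x79), (f,x78), (f,x79), (g,x78), (g,x79)}
These 13 distinct sets form the basis B.
Close under arbitrary unions to get τ_{X×Y}; counting gives |τ_{X×Y}| = 25.


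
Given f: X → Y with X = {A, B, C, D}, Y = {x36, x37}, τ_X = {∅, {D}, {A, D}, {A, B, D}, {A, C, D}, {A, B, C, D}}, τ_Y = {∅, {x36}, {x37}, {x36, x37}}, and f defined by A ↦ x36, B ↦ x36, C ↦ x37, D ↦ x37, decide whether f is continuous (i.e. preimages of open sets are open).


f is NOT continuous.

Compute f^{-1}(U) for each U ∈ τ_Y:
  U = ∅: f^{-1}(U) = ∅ ∈ τ_X ✓.
  U = {x36}: f^{-1}(U) = {A, B} ∉ τ_X ✗.
  U = {x37}: f^{-1}(U) = {C, D} ∉ τ_X ✗.
  U = {x36, x37}: f^{-1}(U) = {A, B, C, D} ∈ τ_X ✓.
Found U = {x36} with f^{-1}(U) = {A, B} not in τ_X. Therefore f is NOT continuous.


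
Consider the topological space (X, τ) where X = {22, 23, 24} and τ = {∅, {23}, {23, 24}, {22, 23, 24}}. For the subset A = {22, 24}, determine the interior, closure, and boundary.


int(A) = ∅, cl(A) = {22, 24}, ∂A = {22, 24}.

Closed sets in (X, τ) are complements of opens:
  closed(X, τ) = {∅, {22}, {22, 24}, {22, 23, 24}}.
int(A) = ⋃ {U ∈ τ : U ⊆ A}. Opens contained in A: ∅.
Taking the union of these: int(A) = ∅.
cl(A) = ⋂ {C closed : A ⊆ C}. Closed sets containing A: {22, 24}, {22, 23, 24}.
Intersecting these: cl(A) = {22, 24}.
∂A = cl(A) ∖ int(A) = {22, 24} ∖ ∅ = {22, 24}.


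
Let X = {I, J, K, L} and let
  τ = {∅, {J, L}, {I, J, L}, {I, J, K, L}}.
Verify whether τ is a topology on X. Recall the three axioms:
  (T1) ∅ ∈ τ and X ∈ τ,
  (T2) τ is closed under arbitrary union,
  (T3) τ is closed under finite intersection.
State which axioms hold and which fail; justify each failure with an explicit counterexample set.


τ IS a topology on X.

Axiom (T1): ∅ ∈ τ? Yes; X ∈ τ? Yes.
Axiom (T2/T3): check pairwise unions and intersections of members of τ.
All pairwise intersections and unions checked — each lies in τ. Therefore τ satisfies (T1), (T2), (T3): it IS a topology on X.


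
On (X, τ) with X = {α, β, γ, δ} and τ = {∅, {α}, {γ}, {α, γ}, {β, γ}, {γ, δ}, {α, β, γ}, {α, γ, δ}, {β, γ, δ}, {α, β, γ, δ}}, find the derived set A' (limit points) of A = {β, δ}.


A' = ∅

For each x ∈ X, list the open sets U ∈ τ with x ∈ U, then check whether U ∩ (A ∖ {x}) ≠ ∅ for every such U.
  x = α: open {α} ∋ x has {α} ∩ (A ∖ {α}) = ∅, so x is NOT a limit point.
  x = β: open {β, γ} ∋ x has {β, γ} ∩ (A ∖ {β}) = ∅, so x is NOT a limit point.
  x = γ: open {γ} ∋ x has {γ} ∩ (A ∖ {γ}) = ∅, so x is NOT a limit point.
  x = δ: open {γ, δ} ∋ x has {γ, δ} ∩ (A ∖ {δ}) = ∅, so x is NOT a limit point.
Collecting: A' = ∅.


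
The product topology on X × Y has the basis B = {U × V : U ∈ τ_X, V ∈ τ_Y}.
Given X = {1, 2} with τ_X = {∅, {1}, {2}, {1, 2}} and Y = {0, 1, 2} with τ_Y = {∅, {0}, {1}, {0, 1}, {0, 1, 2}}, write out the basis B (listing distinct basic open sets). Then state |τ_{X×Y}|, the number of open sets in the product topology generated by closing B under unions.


Basis B = {∅ × ∅, {1} × {0}, {1} × {1}, {2} × {0}, {2} × {1}, {1} × {0, 1}, {1, 2} × {0}, {1, 2} × {1}, {2} × {0, 1}, {1} × {0, 1, 2}, {2} × {0, 1, 2}, {1, 2} × {0, 1}, {1, 2} × {0, 1, 2}}; |τ_{X×Y}| = 25.

Enumerate products U × V with U ∈ τ_X, V ∈ τ_Y (deduplicated):
  ∅ × ∅ = {} (∅)
  {1} × {0} = {(1,0)}
  {1} × {1} = {(1,1)}
  {2} × {0} = {(2,0)}
  {2} × {1} = {(2,1)}
  {1} × {0, 1} = {(1,0), (1,1)}
  {1, 2} × {0} = {(1,0), (2,0)}
  {1, 2} × {1} = {(1,1), (2,1)}
  {2} × {0, 1} = {(2,0), (2,1)}
  {1} × {0, 1, 2} = {(1,0), (1,1), (1,2)}
  {2} × {0, 1, 2} = {(2,0), (2,1), (2,2)}
  {1, 2} × {0, 1} = {(1,0), (1,1), (2,0), (2,1)}
  {1, 2} × {0, 1, 2} = {(1,0), (1,1), (1,2), (2,0), (2,1), (2,2)}
These 13 distinct sets form the basis B.
Close under arbitrary unions to get τ_{X×Y}; counting gives |τ_{X×Y}| = 25.


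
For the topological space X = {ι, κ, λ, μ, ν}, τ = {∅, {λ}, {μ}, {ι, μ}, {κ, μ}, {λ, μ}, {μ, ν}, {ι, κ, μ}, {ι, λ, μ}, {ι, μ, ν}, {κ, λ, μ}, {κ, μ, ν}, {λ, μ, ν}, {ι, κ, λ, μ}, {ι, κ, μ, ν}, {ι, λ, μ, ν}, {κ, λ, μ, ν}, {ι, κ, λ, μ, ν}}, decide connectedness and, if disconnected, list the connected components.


(X, τ) is disconnected; components = [{λ}, {ι, κ, μ, ν}].

Find clopen sets (U ∈ τ with X ∖ U ∈ τ):
  U = ∅, X ∖ U = {ι, κ, λ, μ, ν} — both open, so U is clopen.
  U = {λ}, X ∖ U = {ι, κ, μ, ν} — both open, so U is clopen.
  U = {ι, κ, μ, ν}, X ∖ U = {λ} — both open, so U is clopen.
  U = {ι, κ, λ, μ, ν}, X ∖ U = ∅ — both open, so U is clopen.
Nontrivial clopen(s) exist: e.g. {ι, κ, μ, ν}. So (X, τ) is disconnected.
Compute connected components by grouping points that agree on all clopens:
  component: {λ}
  component: {ι, κ, μ, ν}


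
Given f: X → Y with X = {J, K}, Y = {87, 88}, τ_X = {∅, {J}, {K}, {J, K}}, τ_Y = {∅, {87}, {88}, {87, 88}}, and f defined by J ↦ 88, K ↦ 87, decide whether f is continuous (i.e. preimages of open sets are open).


f IS continuous.

Compute f^{-1}(U) for each U ∈ τ_Y:
  U = ∅: f^{-1}(U) = ∅ ∈ τ_X ✓.
  U = {87}: f^{-1}(U) = {K} ∈ τ_X ✓.
  U = {88}: f^{-1}(U) = {J} ∈ τ_X ✓.
  U = {87, 88}: f^{-1}(U) = {J, K} ∈ τ_X ✓.
Every preimage lies in τ_X, so f IS continuous.


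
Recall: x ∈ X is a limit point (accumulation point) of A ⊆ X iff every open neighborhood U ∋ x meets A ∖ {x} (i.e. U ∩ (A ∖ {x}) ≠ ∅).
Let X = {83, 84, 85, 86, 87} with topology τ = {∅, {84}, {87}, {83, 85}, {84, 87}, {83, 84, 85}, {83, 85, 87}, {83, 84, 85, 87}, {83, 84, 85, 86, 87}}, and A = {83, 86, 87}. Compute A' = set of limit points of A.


A' = {85, 86}

For each x ∈ X, list the open sets U ∈ τ with x ∈ U, then check whether U ∩ (A ∖ {x}) ≠ ∅ for every such U.
  x = 83: open {83, 85} ∋ x has {83, 85} ∩ (A ∖ {83}) = ∅, so x is NOT a limit point.
  x = 84: open {84} ∋ x has {84} ∩ (A ∖ {84}) = ∅, so x is NOT a limit point.
  x = 85: opens ∋ x are {83, 85}, {83, 84, 85}, {83, 85, 87}, {83, 84, 85, 87}, {83, 84, 85, 86, 87}; each meets A ∖ {85}, so x IS a limit point.
  x = 86: opens ∋ x are {83, 84, 85, 86, 87}; each meets A ∖ {86}, so x IS a limit point.
  x = 87: open {87} ∋ x has {87} ∩ (A ∖ {87}) = ∅, so x is NOT a limit point.
Collecting: A' = {85, 86}.


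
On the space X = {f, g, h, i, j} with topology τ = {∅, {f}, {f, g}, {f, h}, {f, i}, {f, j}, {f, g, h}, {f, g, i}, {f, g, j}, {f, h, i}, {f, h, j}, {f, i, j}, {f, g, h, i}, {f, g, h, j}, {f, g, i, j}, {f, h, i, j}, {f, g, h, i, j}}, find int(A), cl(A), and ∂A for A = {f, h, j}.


int(A) = {f, h, j}, cl(A) = {f, g, h, i, j}, ∂A = {g, i}.

Closed sets in (X, τ) are complements of opens:
  closed(X, τ) = {∅, {g}, {h}, {i}, {j}, {g, h}, {g, i}, {g, j}, {h, i}, {h, j}, {i, j}, {g, h, i}, {g, h, j}, {g, i, j}, {h, i, j}, {g, h, i, j}, {f, g, h, i, j}}.
int(A) = ⋃ {U ∈ τ : U ⊆ A}. Opens contained in A: ∅, {f}, {f, h}, {f, j}, {f, h, j}.
Taking the union of these: int(A) = {f, h, j}.
cl(A) = ⋂ {C closed : A ⊆ C}. Closed sets containing A: {f, g, h, i, j}.
Intersecting these: cl(A) = {f, g, h, i, j}.
∂A = cl(A) ∖ int(A) = {f, g, h, i, j} ∖ {f, h, j} = {g, i}.


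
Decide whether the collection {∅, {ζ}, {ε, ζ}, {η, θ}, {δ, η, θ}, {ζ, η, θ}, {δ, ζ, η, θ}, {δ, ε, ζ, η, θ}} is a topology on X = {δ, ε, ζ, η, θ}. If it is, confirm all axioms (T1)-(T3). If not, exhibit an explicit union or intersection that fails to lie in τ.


τ is NOT a topology on X.

Axiom (T1): ∅ ∈ τ? Yes; X ∈ τ? Yes.
Axiom (T2/T3): check pairwise unions and intersections of members of τ.
Counterexample for (T2): {ε, ζ} ∪ {η, θ} = {ε, ζ, η, θ} ∉ τ. Therefore τ is NOT a topology.


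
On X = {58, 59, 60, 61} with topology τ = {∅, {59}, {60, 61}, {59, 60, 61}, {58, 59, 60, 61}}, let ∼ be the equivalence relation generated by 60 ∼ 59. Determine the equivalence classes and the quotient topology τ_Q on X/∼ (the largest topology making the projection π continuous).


X/∼ = {[58], [59=60], [61]}; |τ_Q| = 3.

Equivalence classes: [58], [59=60], [61].
Quotient map π: X → X/∼ sends 58 ↦ [58], 59 ↦ [59=60], 60 ↦ [59=60], 61 ↦ [61].
For each subset V ⊆ X/∼, compute π^{-1}(V) ⊆ X and check whether π^{-1}(V) ∈ τ. V is open in τ_Q iff π^{-1}(V) ∈ τ.
  V = {}: π^{-1}(V) = ∅ ∈ τ ✓.
  V = {[58]}: π^{-1}(V) = {58} ∉ τ ✗.
  V = {[59=60]}: π^{-1}(V) = {59, 60} ∉ τ ✗.
  V = {[58], [59=60]}: π^{-1}(V) = {58, 59, 60} ∉ τ ✗.
  V = {[61]}: π^{-1}(V) = {61} ∉ τ ✗.
  V = {[58], [61]}: π^{-1}(V) = {58, 61} ∉ τ ✗.
  V = {[59=60], [61]}: π^{-1}(V) = {59, 60, 61} ∈ τ ✓.
  V = {[58], [59=60], [61]}: π^{-1}(V) = {58, 59, 60, 61} ∈ τ ✓.
Open sets in the quotient: τ_Q = {{}, {[59=60], [61]}, {[58], [59=60], [61]}} (3 elements).


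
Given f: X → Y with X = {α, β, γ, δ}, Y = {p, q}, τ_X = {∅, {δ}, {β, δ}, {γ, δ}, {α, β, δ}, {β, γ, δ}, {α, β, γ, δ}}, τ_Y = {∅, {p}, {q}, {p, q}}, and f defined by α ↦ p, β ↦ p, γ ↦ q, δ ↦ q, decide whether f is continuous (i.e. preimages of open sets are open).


f is NOT continuous.

Compute f^{-1}(U) for each U ∈ τ_Y:
  U = ∅: f^{-1}(U) = ∅ ∈ τ_X ✓.
  U = {p}: f^{-1}(U) = {α, β} ∉ τ_X ✗.
  U = {q}: f^{-1}(U) = {γ, δ} ∈ τ_X ✓.
  U = {p, q}: f^{-1}(U) = {α, β, γ, δ} ∈ τ_X ✓.
Found U = {p} with f^{-1}(U) = {α, β} not in τ_X. Therefore f is NOT continuous.


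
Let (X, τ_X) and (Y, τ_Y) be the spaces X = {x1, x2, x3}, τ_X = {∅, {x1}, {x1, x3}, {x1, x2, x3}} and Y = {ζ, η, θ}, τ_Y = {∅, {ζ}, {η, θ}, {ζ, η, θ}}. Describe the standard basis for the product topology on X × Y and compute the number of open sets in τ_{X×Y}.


Basis B = {∅ × ∅, {x1} × {ζ}, {x1, x3} × {ζ}, {x1} × {η, θ}, {x1} × {ζ, η, θ}, {x1, x2, x3} × {ζ}, {x1, x3} × {η, θ}, {x1, x3} × {ζ, η, θ}, {x1, x2, x3} × {η, θ}, {x1, x2, x3} × {ζ, η, θ}}; |τ_{X×Y}| = 16.

Enumerate products U × V with U ∈ τ_X, V ∈ τ_Y (deduplicated):
  ∅ × ∅ = {} (∅)
  {x1} × {ζ} = {(x1,ζ)}
  {x1, x3} × {ζ} = {(x1,ζ), (x3,ζ)}
  {x1} × {η, θ} = {(x1,η), (x1,θ)}
  {x1} × {ζ, η, θ} = {(x1,ζ), (x1,η), (x1,θ)}
  {x1, x2, x3} × {ζ} = {(x1,ζ), (x2,ζ), (x3,ζ)}
  {x1, x3} × {η, θ} = {(x1,η), (x1,θ), (x3,η), (x3,θ)}
  {x1, x3} × {ζ, η, θ} = {(x1,ζ), (x1,η), (x1,θ), (x3,ζ), (x3,η), (x3,θ)}
  {x1, x2, x3} × {η, θ} = {(x1,η), (x1,θ), (x2,η), (x2,θ), (x3,η), (x3,θ)}
  {x1, x2, x3} × {ζ, η, θ} = {(x1,ζ), (x1,η), (x1,θ), (x2,ζ), (x2,η), (x2,θ), (x3,ζ), (x3,η), (x3,θ)}
These 10 distinct sets form the basis B.
Close under arbitrary unions to get τ_{X×Y}; counting gives |τ_{X×Y}| = 16.


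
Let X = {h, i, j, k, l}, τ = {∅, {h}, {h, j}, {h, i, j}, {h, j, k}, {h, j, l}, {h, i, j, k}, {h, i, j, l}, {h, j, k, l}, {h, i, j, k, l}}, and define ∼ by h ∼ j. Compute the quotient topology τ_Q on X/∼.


X/∼ = {[h=j], [i], [k], [l]}; |τ_Q| = 9.

Equivalence classes: [h=j], [i], [k], [l].
Quotient map π: X → X/∼ sends h ↦ [h=j], i ↦ [i], j ↦ [h=j], k ↦ [k], l ↦ [l].
For each subset V ⊆ X/∼, compute π^{-1}(V) ⊆ X and check whether π^{-1}(V) ∈ τ. V is open in τ_Q iff π^{-1}(V) ∈ τ.
  V = {}: π^{-1}(V) = ∅ ∈ τ ✓.
  V = {[h=j]}: π^{-1}(V) = {h, j} ∈ τ ✓.
  V = {[i]}: π^{-1}(V) = {i} ∉ τ ✗.
  V = {[h=j], [i]}: π^{-1}(V) = {h, i, j} ∈ τ ✓.
  V = {[k]}: π^{-1}(V) = {k} ∉ τ ✗.
  V = {[h=j], [k]}: π^{-1}(V) = {h, j, k} ∈ τ ✓.
  V = {[i], [k]}: π^{-1}(V) = {i, k} ∉ τ ✗.
  V = {[h=j], [i], [k]}: π^{-1}(V) = {h, i, j, k} ∈ τ ✓.
  V = {[l]}: π^{-1}(V) = {l} ∉ τ ✗.
  V = {[h=j], [l]}: π^{-1}(V) = {h, j, l} ∈ τ ✓.
  V = {[i], [l]}: π^{-1}(V) = {i, l} ∉ τ ✗.
  V = {[h=j], [i], [l]}: π^{-1}(V) = {h, i, j, l} ∈ τ ✓.
  V = {[k], [l]}: π^{-1}(V) = {k, l} ∉ τ ✗.
  V = {[h=j], [k], [l]}: π^{-1}(V) = {h, j, k, l} ∈ τ ✓.
  V = {[i], [k], [l]}: π^{-1}(V) = {i, k, l} ∉ τ ✗.
  V = {[h=j], [i], [k], [l]}: π^{-1}(V) = {h, i, j, k, l} ∈ τ ✓.
Open sets in the quotient: τ_Q = {{}, {[h=j]}, {[h=j], [i]}, {[h=j], [k]}, {[h=j], [i], [k]}, {[h=j], [l]}, {[h=j], [i], [l]}, {[h=j], [k], [l]}, {[h=j], [i], [k], [l]}} (9 elements).
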